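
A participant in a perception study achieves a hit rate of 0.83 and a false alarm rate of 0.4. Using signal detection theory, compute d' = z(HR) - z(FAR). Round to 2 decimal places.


d' = z(HR) - z(FAR)
z(0.83) = 0.9542
z(0.4) = -0.2533
d' = 0.9542 - -0.2533
= 1.21


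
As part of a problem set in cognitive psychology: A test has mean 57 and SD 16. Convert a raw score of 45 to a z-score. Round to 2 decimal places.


z = (X - mu) / sigma
= (45 - 57) / 16
= -12 / 16
= -0.75


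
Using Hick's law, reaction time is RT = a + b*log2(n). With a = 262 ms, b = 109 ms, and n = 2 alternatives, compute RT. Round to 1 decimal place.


RT = 262 + 109 * log2(2)
log2(2) = 1.0
RT = 262 + 109 * 1.0
= 262 + 109.0
= 371.0 ms


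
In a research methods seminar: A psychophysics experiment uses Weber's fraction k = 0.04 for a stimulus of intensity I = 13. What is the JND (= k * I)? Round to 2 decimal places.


JND = k * I
JND = 0.04 * 13
= 0.52


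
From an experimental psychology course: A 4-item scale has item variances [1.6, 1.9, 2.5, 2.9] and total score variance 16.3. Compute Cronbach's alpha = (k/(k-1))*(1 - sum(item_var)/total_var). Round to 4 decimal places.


alpha = (k/(k-1)) * (1 - sum(s_i^2)/s_total^2)
sum(item variances) = 8.9
k/(k-1) = 4/3 = 1.333333
1 - 8.9/16.3 = 1 - 0.546012 = 0.453988
alpha = 1.333333 * 0.453988
= 0.6053


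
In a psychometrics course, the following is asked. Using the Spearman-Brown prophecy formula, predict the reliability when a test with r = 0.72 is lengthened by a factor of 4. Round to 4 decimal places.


r_new = n*r / (1 + (n-1)*r)
Numerator = 4 * 0.72 = 2.88
Denominator = 1 + 3 * 0.72 = 3.16
r_new = 2.88 / 3.16
= 0.9114


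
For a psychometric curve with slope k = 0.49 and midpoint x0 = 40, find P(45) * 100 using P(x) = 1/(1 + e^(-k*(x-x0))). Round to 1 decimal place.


P(x) = 1/(1 + e^(-0.49*(45 - 40)))
Exponent = -0.49 * 5 = -2.45
e^(-2.45) = 0.086294
P = 1/(1 + 0.086294) = 0.920561
Percentage = 92.1


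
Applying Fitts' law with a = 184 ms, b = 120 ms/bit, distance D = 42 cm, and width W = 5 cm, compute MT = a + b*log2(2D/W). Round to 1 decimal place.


MT = 184 + 120 * log2(2*42/5)
2D/W = 16.8
log2(16.8) = 4.0704
MT = 184 + 120 * 4.0704
= 672.4 ms


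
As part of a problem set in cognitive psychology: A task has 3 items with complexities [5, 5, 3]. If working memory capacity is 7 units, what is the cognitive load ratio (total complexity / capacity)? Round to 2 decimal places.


Total complexity = 5 + 5 + 3 = 13
Load = total / capacity = 13 / 7
= 1.86


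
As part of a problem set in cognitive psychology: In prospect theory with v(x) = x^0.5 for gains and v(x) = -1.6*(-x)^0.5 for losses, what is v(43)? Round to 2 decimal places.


Since x = 43 >= 0, use v(x) = x^0.5
43^0.5 = 6.5574
v(43) = 6.56


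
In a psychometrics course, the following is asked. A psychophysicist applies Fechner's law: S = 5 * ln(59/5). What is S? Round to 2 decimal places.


S = 5 * ln(59/5)
I/I0 = 11.8
ln(11.8) = 2.4681
S = 5 * 2.4681
= 12.34


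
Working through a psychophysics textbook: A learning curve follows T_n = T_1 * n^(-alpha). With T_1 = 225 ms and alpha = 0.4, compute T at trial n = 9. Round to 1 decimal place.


T_n = 225 * 9^(-0.4)
9^(-0.4) = 0.415244
T_n = 225 * 0.415244
= 93.4 ms


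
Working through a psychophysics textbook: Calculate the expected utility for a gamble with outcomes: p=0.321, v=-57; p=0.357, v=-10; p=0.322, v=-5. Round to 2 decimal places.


EU = sum(p_i * v_i)
0.321 * -57 = -18.297
0.357 * -10 = -3.57
0.322 * -5 = -1.61
EU = -18.297 + -3.57 + -1.61
= -23.48


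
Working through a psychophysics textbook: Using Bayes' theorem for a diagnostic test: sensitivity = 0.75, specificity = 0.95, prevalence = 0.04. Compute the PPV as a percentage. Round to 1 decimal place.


PPV = (sens * prev) / (sens * prev + (1-spec) * (1-prev))
Numerator = 0.75 * 0.04 = 0.03
P(positive and no disease) = (1 - spec) * (1 - prev) = (1 - 0.95) * (1 - 0.04) = 0.048
Denominator = 0.03 + 0.048 = 0.078
PPV = 0.03 / 0.078 = 0.384615
As percentage = 38.5


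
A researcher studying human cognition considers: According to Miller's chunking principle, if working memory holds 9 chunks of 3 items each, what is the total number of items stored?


Total items = chunks * items_per_chunk
= 9 * 3
= 27


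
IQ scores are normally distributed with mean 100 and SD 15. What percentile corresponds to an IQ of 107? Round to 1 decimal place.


z = (IQ - mean) / SD
z = (107 - 100) / 15 = 0.4667
Percentile = Phi(0.4667) * 100
Phi(0.4667) = 0.679643
= 68.0


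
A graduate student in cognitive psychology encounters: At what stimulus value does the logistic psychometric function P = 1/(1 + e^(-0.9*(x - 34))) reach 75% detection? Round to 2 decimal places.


At P = 0.75: 0.75 = 1/(1 + e^(-k*(x-x0)))
Solving: e^(-k*(x-x0)) = 1/3
x = x0 + ln(3)/k
ln(3) = 1.0986
x = 34 + 1.0986/0.9
= 34 + 1.2207
= 35.22


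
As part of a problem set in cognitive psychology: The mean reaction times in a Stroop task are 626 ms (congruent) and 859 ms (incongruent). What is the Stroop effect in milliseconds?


Stroop effect = RT(incongruent) - RT(congruent)
= 859 - 626
= 233 ms


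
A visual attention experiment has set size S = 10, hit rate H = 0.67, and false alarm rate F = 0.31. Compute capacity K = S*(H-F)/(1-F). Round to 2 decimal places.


K = S * (H - F) / (1 - F)
H - F = 0.36
1 - F = 0.69
K = 10 * 0.36 / 0.69
= 5.22


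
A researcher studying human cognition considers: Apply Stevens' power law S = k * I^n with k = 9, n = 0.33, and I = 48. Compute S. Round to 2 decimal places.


S = 9 * 48^0.33
48^0.33 = 3.5876
S = 9 * 3.5876
= 32.29


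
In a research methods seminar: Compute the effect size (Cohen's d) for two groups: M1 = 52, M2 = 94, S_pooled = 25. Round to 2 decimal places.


Cohen's d = (M1 - M2) / S_pooled
= (52 - 94) / 25
= -42 / 25
= -1.68


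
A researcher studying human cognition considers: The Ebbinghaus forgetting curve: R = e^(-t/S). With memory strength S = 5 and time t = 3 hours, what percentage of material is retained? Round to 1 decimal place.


R = e^(-t/S)
-t/S = -3/5 = -0.6
R = e^(-0.6) = 0.548812
Percentage = 0.548812 * 100
= 54.9


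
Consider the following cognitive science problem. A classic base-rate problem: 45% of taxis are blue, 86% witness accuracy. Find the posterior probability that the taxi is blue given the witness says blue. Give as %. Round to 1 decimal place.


P(blue | says blue) = P(says blue | blue)*P(blue) / [P(says blue | blue)*P(blue) + P(says blue | not blue)*P(not blue)]
Numerator = 0.86 * 0.45 = 0.387
False identification = 0.14 * 0.55 = 0.077
P = 0.387 / (0.387 + 0.077)
= 0.387 / 0.464
As percentage = 83.4


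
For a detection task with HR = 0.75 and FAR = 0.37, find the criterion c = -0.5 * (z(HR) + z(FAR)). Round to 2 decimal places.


c = -0.5 * (z(HR) + z(FAR))
z(0.75) = 0.6745
z(0.37) = -0.3319
c = -0.5 * (0.6745 + -0.3319)
= -0.5 * 0.3426
= -0.17


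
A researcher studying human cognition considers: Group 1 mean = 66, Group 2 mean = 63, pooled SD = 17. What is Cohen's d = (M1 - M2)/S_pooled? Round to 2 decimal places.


Cohen's d = (M1 - M2) / S_pooled
= (66 - 63) / 17
= 3 / 17
= 0.18


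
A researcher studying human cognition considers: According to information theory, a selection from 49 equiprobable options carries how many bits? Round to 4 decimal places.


H = log2(n)
H = log2(49)
= 5.6147


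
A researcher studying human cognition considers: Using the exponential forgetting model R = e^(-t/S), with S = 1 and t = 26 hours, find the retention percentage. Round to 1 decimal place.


R = e^(-t/S)
-t/S = -26/1 = -26.0
R = e^(-26.0) = 0.0
Percentage = 0.0 * 100
= 0.0


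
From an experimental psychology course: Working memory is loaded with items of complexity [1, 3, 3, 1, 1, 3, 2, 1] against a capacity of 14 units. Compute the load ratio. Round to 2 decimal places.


Total complexity = 1 + 3 + 3 + 1 + 1 + 3 + 2 + 1 = 15
Load = total / capacity = 15 / 14
= 1.07


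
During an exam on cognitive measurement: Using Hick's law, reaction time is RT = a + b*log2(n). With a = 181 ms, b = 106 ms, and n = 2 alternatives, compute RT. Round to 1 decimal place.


RT = 181 + 106 * log2(2)
log2(2) = 1.0
RT = 181 + 106 * 1.0
= 181 + 106.0
= 287.0 ms


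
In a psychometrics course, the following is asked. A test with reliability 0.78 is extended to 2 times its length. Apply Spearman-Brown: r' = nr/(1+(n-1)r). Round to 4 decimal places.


r_new = n*r / (1 + (n-1)*r)
Numerator = 2 * 0.78 = 1.56
Denominator = 1 + 1 * 0.78 = 1.78
r_new = 1.56 / 1.78
= 0.8764


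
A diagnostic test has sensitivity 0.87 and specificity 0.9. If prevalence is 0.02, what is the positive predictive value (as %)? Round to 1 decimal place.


PPV = (sens * prev) / (sens * prev + (1-spec) * (1-prev))
Numerator = 0.87 * 0.02 = 0.0174
P(positive and no disease) = (1 - spec) * (1 - prev) = (1 - 0.9) * (1 - 0.02) = 0.098
Denominator = 0.0174 + 0.098 = 0.1154
PPV = 0.0174 / 0.1154 = 0.15078
As percentage = 15.1


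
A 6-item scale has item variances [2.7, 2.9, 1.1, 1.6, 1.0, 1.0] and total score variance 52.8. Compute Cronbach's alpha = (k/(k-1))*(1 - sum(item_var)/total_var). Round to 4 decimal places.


alpha = (k/(k-1)) * (1 - sum(s_i^2)/s_total^2)
sum(item variances) = 10.3
k/(k-1) = 6/5 = 1.2
1 - 10.3/52.8 = 1 - 0.195076 = 0.804924
alpha = 1.2 * 0.804924
= 0.9659


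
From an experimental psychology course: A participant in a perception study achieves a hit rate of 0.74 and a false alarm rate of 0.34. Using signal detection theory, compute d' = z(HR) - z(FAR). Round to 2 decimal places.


d' = z(HR) - z(FAR)
z(0.74) = 0.6433
z(0.34) = -0.4125
d' = 0.6433 - -0.4125
= 1.06


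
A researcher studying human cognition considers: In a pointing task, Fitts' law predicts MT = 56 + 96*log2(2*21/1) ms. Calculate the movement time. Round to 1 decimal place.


MT = 56 + 96 * log2(2*21/1)
2D/W = 42.0
log2(42.0) = 5.3923
MT = 56 + 96 * 5.3923
= 573.7 ms


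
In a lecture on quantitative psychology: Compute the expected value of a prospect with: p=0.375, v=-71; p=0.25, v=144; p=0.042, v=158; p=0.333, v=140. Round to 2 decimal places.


EU = sum(p_i * v_i)
0.375 * -71 = -26.625
0.25 * 144 = 36.0
0.042 * 158 = 6.636
0.333 * 140 = 46.62
EU = -26.625 + 36.0 + 6.636 + 46.62
= 62.63


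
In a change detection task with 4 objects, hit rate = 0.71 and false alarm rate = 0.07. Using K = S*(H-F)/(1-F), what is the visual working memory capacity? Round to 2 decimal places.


K = S * (H - F) / (1 - F)
H - F = 0.64
1 - F = 0.93
K = 4 * 0.64 / 0.93
= 2.75


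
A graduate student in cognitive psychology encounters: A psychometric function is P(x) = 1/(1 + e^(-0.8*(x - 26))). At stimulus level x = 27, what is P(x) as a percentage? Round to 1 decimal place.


P(x) = 1/(1 + e^(-0.8*(27 - 26)))
Exponent = -0.8 * 1 = -0.8
e^(-0.8) = 0.449329
P = 1/(1 + 0.449329) = 0.689974
Percentage = 69.0


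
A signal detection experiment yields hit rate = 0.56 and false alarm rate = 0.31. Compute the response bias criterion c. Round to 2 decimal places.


c = -0.5 * (z(HR) + z(FAR))
z(0.56) = 0.151
z(0.31) = -0.4959
c = -0.5 * (0.151 + -0.4959)
= -0.5 * -0.3449
= 0.17


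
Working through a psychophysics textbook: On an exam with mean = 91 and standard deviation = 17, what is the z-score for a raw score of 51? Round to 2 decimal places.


z = (X - mu) / sigma
= (51 - 91) / 17
= -40 / 17
= -2.35


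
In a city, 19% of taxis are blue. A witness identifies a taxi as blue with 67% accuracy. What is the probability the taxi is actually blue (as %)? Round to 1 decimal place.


P(blue | says blue) = P(says blue | blue)*P(blue) / [P(says blue | blue)*P(blue) + P(says blue | not blue)*P(not blue)]
Numerator = 0.67 * 0.19 = 0.1273
False identification = 0.33 * 0.81 = 0.2673
P = 0.1273 / (0.1273 + 0.2673)
= 0.1273 / 0.3946
As percentage = 32.3


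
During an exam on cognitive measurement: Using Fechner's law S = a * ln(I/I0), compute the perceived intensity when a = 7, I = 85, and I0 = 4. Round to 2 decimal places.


S = 7 * ln(85/4)
I/I0 = 21.25
ln(21.25) = 3.0564
S = 7 * 3.0564
= 21.39


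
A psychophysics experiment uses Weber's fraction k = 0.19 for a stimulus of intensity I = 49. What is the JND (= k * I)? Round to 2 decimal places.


JND = k * I
JND = 0.19 * 49
= 9.31


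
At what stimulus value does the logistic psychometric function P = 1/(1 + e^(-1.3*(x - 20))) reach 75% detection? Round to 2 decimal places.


At P = 0.75: 0.75 = 1/(1 + e^(-k*(x-x0)))
Solving: e^(-k*(x-x0)) = 1/3
x = x0 + ln(3)/k
ln(3) = 1.0986
x = 20 + 1.0986/1.3
= 20 + 0.8451
= 20.85


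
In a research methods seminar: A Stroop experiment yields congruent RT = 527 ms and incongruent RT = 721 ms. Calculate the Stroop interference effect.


Stroop effect = RT(incongruent) - RT(congruent)
= 721 - 527
= 194 ms


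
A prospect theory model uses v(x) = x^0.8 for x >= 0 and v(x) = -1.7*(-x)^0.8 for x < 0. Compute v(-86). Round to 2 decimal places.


Since x = -86 < 0, use v(x) = -lambda*(-x)^alpha
(-x) = 86
86^0.8 = 35.2857
v(-86) = -1.7 * 35.2857
= -59.99


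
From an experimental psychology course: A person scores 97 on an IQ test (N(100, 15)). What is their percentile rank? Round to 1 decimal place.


z = (IQ - mean) / SD
z = (97 - 100) / 15 = -0.2
Percentile = Phi(-0.2) * 100
Phi(-0.2) = 0.42074
= 42.1


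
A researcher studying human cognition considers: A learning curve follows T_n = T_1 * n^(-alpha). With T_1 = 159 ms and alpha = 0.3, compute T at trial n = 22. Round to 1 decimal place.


T_n = 159 * 22^(-0.3)
22^(-0.3) = 0.395615
T_n = 159 * 0.395615
= 62.9 ms


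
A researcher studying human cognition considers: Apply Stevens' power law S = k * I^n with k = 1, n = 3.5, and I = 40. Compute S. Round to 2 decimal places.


S = 1 * 40^3.5
40^3.5 = 404771.5405
S = 1 * 404771.5405
= 404771.54


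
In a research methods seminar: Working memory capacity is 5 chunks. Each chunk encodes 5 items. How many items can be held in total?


Total items = chunks * items_per_chunk
= 5 * 5
= 25


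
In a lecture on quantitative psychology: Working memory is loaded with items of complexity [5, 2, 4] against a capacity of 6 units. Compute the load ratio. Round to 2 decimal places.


Total complexity = 5 + 2 + 4 = 11
Load = total / capacity = 11 / 6
= 1.83


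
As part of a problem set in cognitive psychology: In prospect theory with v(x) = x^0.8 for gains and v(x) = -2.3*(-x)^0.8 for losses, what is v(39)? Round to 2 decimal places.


Since x = 39 >= 0, use v(x) = x^0.8
39^0.8 = 18.7435
v(39) = 18.74


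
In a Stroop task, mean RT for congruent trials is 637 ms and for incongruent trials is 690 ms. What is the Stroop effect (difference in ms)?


Stroop effect = RT(incongruent) - RT(congruent)
= 690 - 637
= 53 ms


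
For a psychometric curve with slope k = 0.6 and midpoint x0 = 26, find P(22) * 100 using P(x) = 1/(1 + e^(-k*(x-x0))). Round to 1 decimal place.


P(x) = 1/(1 + e^(-0.6*(22 - 26)))
Exponent = -0.6 * -4 = 2.4
e^(2.4) = 11.023176
P = 1/(1 + 11.023176) = 0.083173
Percentage = 8.3


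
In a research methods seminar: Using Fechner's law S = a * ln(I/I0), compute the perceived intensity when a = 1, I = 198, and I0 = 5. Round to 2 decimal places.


S = 1 * ln(198/5)
I/I0 = 39.6
ln(39.6) = 3.6788
S = 1 * 3.6788
= 3.68


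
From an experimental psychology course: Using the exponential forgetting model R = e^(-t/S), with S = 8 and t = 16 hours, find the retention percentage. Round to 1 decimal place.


R = e^(-t/S)
-t/S = -16/8 = -2.0
R = e^(-2.0) = 0.135335
Percentage = 0.135335 * 100
= 13.5


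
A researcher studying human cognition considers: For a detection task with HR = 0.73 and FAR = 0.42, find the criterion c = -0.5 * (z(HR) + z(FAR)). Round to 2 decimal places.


c = -0.5 * (z(HR) + z(FAR))
z(0.73) = 0.6128
z(0.42) = -0.2019
c = -0.5 * (0.6128 + -0.2019)
= -0.5 * 0.4109
= -0.21


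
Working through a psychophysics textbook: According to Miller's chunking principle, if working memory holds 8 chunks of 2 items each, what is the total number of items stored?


Total items = chunks * items_per_chunk
= 8 * 2
= 16


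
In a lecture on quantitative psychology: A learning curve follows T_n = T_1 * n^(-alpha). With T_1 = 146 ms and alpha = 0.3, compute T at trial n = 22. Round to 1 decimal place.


T_n = 146 * 22^(-0.3)
22^(-0.3) = 0.395615
T_n = 146 * 0.395615
= 57.8 ms


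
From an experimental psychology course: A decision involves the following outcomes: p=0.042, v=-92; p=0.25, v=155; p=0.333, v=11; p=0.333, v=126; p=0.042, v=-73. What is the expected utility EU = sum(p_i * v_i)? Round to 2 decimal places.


EU = sum(p_i * v_i)
0.042 * -92 = -3.864
0.25 * 155 = 38.75
0.333 * 11 = 3.663
0.333 * 126 = 41.958
0.042 * -73 = -3.066
EU = -3.864 + 38.75 + 3.663 + 41.958 + -3.066
= 77.44


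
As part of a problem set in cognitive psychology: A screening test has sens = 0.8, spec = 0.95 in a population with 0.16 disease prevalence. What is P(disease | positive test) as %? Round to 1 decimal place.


PPV = (sens * prev) / (sens * prev + (1-spec) * (1-prev))
Numerator = 0.8 * 0.16 = 0.128
P(positive and no disease) = (1 - spec) * (1 - prev) = (1 - 0.95) * (1 - 0.16) = 0.042
Denominator = 0.128 + 0.042 = 0.17
PPV = 0.128 / 0.17 = 0.752941
As percentage = 75.3


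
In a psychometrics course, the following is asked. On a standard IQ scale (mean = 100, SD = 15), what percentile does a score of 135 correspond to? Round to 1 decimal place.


z = (IQ - mean) / SD
z = (135 - 100) / 15 = 2.3333
Percentile = Phi(2.3333) * 100
Phi(2.3333) = 0.990184
= 99.0


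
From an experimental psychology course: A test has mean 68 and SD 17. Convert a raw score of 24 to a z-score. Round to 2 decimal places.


z = (X - mu) / sigma
= (24 - 68) / 17
= -44 / 17
= -2.59


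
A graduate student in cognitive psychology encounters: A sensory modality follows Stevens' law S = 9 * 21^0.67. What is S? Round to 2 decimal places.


S = 9 * 21^0.67
21^0.67 = 7.6893
S = 9 * 7.6893
= 69.20


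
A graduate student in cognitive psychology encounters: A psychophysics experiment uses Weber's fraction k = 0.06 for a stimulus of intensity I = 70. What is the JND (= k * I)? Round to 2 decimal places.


JND = k * I
JND = 0.06 * 70
= 4.20


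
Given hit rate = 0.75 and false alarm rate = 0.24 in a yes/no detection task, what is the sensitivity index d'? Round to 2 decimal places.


d' = z(HR) - z(FAR)
z(0.75) = 0.6745
z(0.24) = -0.7063
d' = 0.6745 - -0.7063
= 1.38


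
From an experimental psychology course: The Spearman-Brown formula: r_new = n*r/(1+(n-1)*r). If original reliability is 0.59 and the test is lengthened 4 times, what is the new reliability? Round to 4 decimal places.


r_new = n*r / (1 + (n-1)*r)
Numerator = 4 * 0.59 = 2.36
Denominator = 1 + 3 * 0.59 = 2.77
r_new = 2.36 / 2.77
= 0.8520


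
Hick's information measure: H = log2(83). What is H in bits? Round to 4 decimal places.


H = log2(n)
H = log2(83)
= 6.3750


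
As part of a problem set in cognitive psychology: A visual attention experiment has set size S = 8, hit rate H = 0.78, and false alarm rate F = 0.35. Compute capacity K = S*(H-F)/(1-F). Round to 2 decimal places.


K = S * (H - F) / (1 - F)
H - F = 0.43
1 - F = 0.65
K = 8 * 0.43 / 0.65
= 5.29


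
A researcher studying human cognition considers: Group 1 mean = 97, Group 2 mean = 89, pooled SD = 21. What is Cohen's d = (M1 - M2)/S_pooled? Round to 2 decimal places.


Cohen's d = (M1 - M2) / S_pooled
= (97 - 89) / 21
= 8 / 21
= 0.38


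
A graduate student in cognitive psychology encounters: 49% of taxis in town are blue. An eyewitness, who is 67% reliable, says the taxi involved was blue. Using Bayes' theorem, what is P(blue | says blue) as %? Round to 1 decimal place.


P(blue | says blue) = P(says blue | blue)*P(blue) / [P(says blue | blue)*P(blue) + P(says blue | not blue)*P(not blue)]
Numerator = 0.67 * 0.49 = 0.3283
False identification = 0.33 * 0.51 = 0.1683
P = 0.3283 / (0.3283 + 0.1683)
= 0.3283 / 0.4966
As percentage = 66.1


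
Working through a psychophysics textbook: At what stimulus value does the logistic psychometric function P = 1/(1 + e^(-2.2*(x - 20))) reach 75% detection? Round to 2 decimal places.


At P = 0.75: 0.75 = 1/(1 + e^(-k*(x-x0)))
Solving: e^(-k*(x-x0)) = 1/3
x = x0 + ln(3)/k
ln(3) = 1.0986
x = 20 + 1.0986/2.2
= 20 + 0.4994
= 20.50


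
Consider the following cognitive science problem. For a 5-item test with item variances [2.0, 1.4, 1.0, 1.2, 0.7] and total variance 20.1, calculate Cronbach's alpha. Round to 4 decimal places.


alpha = (k/(k-1)) * (1 - sum(s_i^2)/s_total^2)
sum(item variances) = 6.3
k/(k-1) = 5/4 = 1.25
1 - 6.3/20.1 = 1 - 0.313433 = 0.686567
alpha = 1.25 * 0.686567
= 0.8582


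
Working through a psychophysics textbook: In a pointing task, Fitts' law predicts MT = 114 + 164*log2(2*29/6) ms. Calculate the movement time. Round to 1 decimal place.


MT = 114 + 164 * log2(2*29/6)
2D/W = 9.666667
log2(9.666667) = 3.273
MT = 114 + 164 * 3.273
= 650.8 ms


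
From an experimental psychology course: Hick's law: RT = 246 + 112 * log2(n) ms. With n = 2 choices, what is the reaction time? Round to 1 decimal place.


RT = 246 + 112 * log2(2)
log2(2) = 1.0
RT = 246 + 112 * 1.0
= 246 + 112.0
= 358.0 ms


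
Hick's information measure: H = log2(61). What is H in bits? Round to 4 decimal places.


H = log2(n)
H = log2(61)
= 5.9307


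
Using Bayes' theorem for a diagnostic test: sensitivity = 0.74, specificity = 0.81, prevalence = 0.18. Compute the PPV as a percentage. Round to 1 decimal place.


PPV = (sens * prev) / (sens * prev + (1-spec) * (1-prev))
Numerator = 0.74 * 0.18 = 0.1332
P(positive and no disease) = (1 - spec) * (1 - prev) = (1 - 0.81) * (1 - 0.18) = 0.1558
Denominator = 0.1332 + 0.1558 = 0.289
PPV = 0.1332 / 0.289 = 0.4609
As percentage = 46.1


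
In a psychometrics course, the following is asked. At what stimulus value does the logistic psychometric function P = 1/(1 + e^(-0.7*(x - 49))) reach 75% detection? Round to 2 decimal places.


At P = 0.75: 0.75 = 1/(1 + e^(-k*(x-x0)))
Solving: e^(-k*(x-x0)) = 1/3
x = x0 + ln(3)/k
ln(3) = 1.0986
x = 49 + 1.0986/0.7
= 49 + 1.5694
= 50.57


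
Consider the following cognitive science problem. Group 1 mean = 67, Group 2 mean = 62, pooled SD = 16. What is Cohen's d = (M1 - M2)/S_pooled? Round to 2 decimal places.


Cohen's d = (M1 - M2) / S_pooled
= (67 - 62) / 16
= 5 / 16
= 0.31


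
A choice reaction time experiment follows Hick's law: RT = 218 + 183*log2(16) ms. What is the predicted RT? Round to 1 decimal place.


RT = 218 + 183 * log2(16)
log2(16) = 4.0
RT = 218 + 183 * 4.0
= 218 + 732.0
= 950.0 ms


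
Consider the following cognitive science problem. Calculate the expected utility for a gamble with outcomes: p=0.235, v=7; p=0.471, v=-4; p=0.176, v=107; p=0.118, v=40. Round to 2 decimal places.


EU = sum(p_i * v_i)
0.235 * 7 = 1.645
0.471 * -4 = -1.884
0.176 * 107 = 18.832
0.118 * 40 = 4.72
EU = 1.645 + -1.884 + 18.832 + 4.72
= 23.31


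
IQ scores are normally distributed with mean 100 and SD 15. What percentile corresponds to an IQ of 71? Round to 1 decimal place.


z = (IQ - mean) / SD
z = (71 - 100) / 15 = -1.9333
Percentile = Phi(-1.9333) * 100
Phi(-1.9333) = 0.0266
= 2.7


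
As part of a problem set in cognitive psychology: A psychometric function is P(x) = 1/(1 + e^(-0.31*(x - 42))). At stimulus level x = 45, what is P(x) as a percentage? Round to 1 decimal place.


P(x) = 1/(1 + e^(-0.31*(45 - 42)))
Exponent = -0.31 * 3 = -0.93
e^(-0.93) = 0.394554
P = 1/(1 + 0.394554) = 0.717075
Percentage = 71.7


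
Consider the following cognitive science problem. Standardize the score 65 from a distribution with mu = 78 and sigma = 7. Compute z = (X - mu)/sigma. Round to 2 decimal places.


z = (X - mu) / sigma
= (65 - 78) / 7
= -13 / 7
= -1.86


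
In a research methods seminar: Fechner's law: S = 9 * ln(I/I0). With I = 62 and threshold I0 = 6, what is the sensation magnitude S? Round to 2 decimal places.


S = 9 * ln(62/6)
I/I0 = 10.333333
ln(10.333333) = 2.3354
S = 9 * 2.3354
= 21.02


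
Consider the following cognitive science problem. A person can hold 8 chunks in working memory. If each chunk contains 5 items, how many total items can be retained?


Total items = chunks * items_per_chunk
= 8 * 5
= 40


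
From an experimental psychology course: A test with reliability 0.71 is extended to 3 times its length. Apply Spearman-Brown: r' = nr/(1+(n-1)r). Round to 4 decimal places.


r_new = n*r / (1 + (n-1)*r)
Numerator = 3 * 0.71 = 2.13
Denominator = 1 + 2 * 0.71 = 2.42
r_new = 2.13 / 2.42
= 0.8802


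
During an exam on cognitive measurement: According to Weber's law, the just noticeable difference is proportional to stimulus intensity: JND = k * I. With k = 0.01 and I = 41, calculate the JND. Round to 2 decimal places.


JND = k * I
JND = 0.01 * 41
= 0.41


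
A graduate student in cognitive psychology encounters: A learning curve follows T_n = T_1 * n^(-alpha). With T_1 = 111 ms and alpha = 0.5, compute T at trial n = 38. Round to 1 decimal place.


T_n = 111 * 38^(-0.5)
38^(-0.5) = 0.162221
T_n = 111 * 0.162221
= 18.0 ms


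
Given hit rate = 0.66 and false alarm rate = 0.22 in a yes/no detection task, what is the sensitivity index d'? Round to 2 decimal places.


d' = z(HR) - z(FAR)
z(0.66) = 0.4125
z(0.22) = -0.7722
d' = 0.4125 - -0.7722
= 1.18


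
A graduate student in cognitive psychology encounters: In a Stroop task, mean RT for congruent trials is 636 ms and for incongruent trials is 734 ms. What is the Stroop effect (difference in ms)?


Stroop effect = RT(incongruent) - RT(congruent)
= 734 - 636
= 98 ms


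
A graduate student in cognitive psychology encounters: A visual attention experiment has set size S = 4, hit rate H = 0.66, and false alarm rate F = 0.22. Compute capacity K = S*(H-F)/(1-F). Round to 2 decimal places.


K = S * (H - F) / (1 - F)
H - F = 0.44
1 - F = 0.78
K = 4 * 0.44 / 0.78
= 2.26


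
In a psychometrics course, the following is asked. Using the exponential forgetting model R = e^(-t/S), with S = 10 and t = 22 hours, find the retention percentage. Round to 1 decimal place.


R = e^(-t/S)
-t/S = -22/10 = -2.2
R = e^(-2.2) = 0.110803
Percentage = 0.110803 * 100
= 11.1


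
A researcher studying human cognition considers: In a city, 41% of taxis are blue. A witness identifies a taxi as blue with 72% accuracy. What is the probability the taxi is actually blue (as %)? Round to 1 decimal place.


P(blue | says blue) = P(says blue | blue)*P(blue) / [P(says blue | blue)*P(blue) + P(says blue | not blue)*P(not blue)]
Numerator = 0.72 * 0.41 = 0.2952
False identification = 0.28 * 0.59 = 0.1652
P = 0.2952 / (0.2952 + 0.1652)
= 0.2952 / 0.4604
As percentage = 64.1


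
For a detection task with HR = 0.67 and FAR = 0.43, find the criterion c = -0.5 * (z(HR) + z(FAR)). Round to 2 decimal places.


c = -0.5 * (z(HR) + z(FAR))
z(0.67) = 0.4399
z(0.43) = -0.1764
c = -0.5 * (0.4399 + -0.1764)
= -0.5 * 0.2635
= -0.13


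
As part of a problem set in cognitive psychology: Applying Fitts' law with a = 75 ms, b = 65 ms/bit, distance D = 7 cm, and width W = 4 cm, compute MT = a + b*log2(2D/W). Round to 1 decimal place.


MT = 75 + 65 * log2(2*7/4)
2D/W = 3.5
log2(3.5) = 1.8074
MT = 75 + 65 * 1.8074
= 192.5 ms


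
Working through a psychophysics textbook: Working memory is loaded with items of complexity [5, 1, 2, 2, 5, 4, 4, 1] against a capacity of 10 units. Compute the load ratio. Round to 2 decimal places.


Total complexity = 5 + 1 + 2 + 2 + 5 + 4 + 4 + 1 = 24
Load = total / capacity = 24 / 10
= 2.40


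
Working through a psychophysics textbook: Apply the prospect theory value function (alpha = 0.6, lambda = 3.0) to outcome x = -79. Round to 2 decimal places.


Since x = -79 < 0, use v(x) = -lambda*(-x)^alpha
(-x) = 79
79^0.6 = 13.7587
v(-79) = -3.0 * 13.7587
= -41.28


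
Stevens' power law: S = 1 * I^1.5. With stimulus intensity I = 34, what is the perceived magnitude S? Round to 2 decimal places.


S = 1 * 34^1.5
34^1.5 = 198.2524
S = 1 * 198.2524
= 198.25


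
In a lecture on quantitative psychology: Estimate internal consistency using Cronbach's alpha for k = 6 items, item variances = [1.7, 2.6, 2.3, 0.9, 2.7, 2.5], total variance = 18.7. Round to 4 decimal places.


alpha = (k/(k-1)) * (1 - sum(s_i^2)/s_total^2)
sum(item variances) = 12.7
k/(k-1) = 6/5 = 1.2
1 - 12.7/18.7 = 1 - 0.679144 = 0.320856
alpha = 1.2 * 0.320856
= 0.3850


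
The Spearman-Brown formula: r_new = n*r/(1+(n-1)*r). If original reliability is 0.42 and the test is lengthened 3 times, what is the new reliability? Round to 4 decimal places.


r_new = n*r / (1 + (n-1)*r)
Numerator = 3 * 0.42 = 1.26
Denominator = 1 + 2 * 0.42 = 1.84
r_new = 1.26 / 1.84
= 0.6848


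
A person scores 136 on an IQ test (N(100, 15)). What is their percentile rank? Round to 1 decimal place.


z = (IQ - mean) / SD
z = (136 - 100) / 15 = 2.4
Percentile = Phi(2.4) * 100
Phi(2.4) = 0.991802
= 99.2


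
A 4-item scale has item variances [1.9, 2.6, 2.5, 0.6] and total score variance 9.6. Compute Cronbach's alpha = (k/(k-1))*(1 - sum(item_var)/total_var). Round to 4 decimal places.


alpha = (k/(k-1)) * (1 - sum(s_i^2)/s_total^2)
sum(item variances) = 7.6
k/(k-1) = 4/3 = 1.333333
1 - 7.6/9.6 = 1 - 0.791667 = 0.208333
alpha = 1.333333 * 0.208333
= 0.2778


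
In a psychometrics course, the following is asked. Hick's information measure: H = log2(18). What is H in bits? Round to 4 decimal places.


H = log2(n)
H = log2(18)
= 4.1699


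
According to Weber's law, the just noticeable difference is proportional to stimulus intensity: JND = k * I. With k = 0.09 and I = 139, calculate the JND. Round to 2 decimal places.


JND = k * I
JND = 0.09 * 139
= 12.51


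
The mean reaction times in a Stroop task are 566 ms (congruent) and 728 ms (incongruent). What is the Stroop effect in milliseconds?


Stroop effect = RT(incongruent) - RT(congruent)
= 728 - 566
= 162 ms


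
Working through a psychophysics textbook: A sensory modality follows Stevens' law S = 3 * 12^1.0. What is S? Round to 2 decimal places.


S = 3 * 12^1.0
12^1.0 = 12.0
S = 3 * 12.0
= 36.00


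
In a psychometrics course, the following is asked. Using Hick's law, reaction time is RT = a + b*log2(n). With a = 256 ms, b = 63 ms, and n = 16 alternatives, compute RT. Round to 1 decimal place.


RT = 256 + 63 * log2(16)
log2(16) = 4.0
RT = 256 + 63 * 4.0
= 256 + 252.0
= 508.0 ms


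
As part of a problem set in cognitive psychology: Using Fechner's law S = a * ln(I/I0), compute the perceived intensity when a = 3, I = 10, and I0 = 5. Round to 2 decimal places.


S = 3 * ln(10/5)
I/I0 = 2.0
ln(2.0) = 0.6931
S = 3 * 0.6931
= 2.08


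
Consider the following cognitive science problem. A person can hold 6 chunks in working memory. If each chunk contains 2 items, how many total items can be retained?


Total items = chunks * items_per_chunk
= 6 * 2
= 12


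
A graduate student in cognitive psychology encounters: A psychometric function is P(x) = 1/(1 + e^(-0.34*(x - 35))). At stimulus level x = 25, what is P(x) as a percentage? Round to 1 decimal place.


P(x) = 1/(1 + e^(-0.34*(25 - 35)))
Exponent = -0.34 * -10 = 3.4
e^(3.4) = 29.9641
P = 1/(1 + 29.9641) = 0.032295
Percentage = 3.2


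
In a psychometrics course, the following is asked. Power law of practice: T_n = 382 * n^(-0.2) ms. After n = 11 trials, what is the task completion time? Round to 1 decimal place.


T_n = 382 * 11^(-0.2)
11^(-0.2) = 0.619044
T_n = 382 * 0.619044
= 236.5 ms


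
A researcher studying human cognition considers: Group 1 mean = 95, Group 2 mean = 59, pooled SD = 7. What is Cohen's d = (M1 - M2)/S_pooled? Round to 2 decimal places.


Cohen's d = (M1 - M2) / S_pooled
= (95 - 59) / 7
= 36 / 7
= 5.14


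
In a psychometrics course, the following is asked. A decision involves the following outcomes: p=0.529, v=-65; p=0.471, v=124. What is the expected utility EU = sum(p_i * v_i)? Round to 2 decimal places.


EU = sum(p_i * v_i)
0.529 * -65 = -34.385
0.471 * 124 = 58.404
EU = -34.385 + 58.404
= 24.02


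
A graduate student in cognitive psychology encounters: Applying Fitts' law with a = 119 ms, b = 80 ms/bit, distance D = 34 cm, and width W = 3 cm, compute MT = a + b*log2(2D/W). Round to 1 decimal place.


MT = 119 + 80 * log2(2*34/3)
2D/W = 22.666667
log2(22.666667) = 4.5025
MT = 119 + 80 * 4.5025
= 479.2 ms


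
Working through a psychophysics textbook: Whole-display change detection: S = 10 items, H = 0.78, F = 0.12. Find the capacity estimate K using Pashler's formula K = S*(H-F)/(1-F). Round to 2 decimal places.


K = S * (H - F) / (1 - F)
H - F = 0.66
1 - F = 0.88
K = 10 * 0.66 / 0.88
= 7.50


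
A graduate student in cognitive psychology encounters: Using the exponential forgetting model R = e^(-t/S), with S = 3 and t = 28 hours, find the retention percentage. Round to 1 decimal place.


R = e^(-t/S)
-t/S = -28/3 = -9.333333
R = e^(-9.333333) = 8.8e-05
Percentage = 8.8e-05 * 100
= 0.0


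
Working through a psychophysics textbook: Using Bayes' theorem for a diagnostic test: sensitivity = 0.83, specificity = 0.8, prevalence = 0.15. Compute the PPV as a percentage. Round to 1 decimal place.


PPV = (sens * prev) / (sens * prev + (1-spec) * (1-prev))
Numerator = 0.83 * 0.15 = 0.1245
P(positive and no disease) = (1 - spec) * (1 - prev) = (1 - 0.8) * (1 - 0.15) = 0.17
Denominator = 0.1245 + 0.17 = 0.2945
PPV = 0.1245 / 0.2945 = 0.42275
As percentage = 42.3


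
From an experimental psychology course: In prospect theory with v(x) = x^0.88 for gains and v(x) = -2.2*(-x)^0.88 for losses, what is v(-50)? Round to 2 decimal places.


Since x = -50 < 0, use v(x) = -lambda*(-x)^alpha
(-x) = 50
50^0.88 = 31.2675
v(-50) = -2.2 * 31.2675
= -68.79


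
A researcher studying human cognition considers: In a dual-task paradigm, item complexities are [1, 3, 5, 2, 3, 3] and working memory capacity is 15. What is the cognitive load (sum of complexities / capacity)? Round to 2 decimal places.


Total complexity = 1 + 3 + 5 + 2 + 3 + 3 = 17
Load = total / capacity = 17 / 15
= 1.13


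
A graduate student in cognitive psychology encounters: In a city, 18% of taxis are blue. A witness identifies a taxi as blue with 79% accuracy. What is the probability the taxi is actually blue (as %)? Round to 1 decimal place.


P(blue | says blue) = P(says blue | blue)*P(blue) / [P(says blue | blue)*P(blue) + P(says blue | not blue)*P(not blue)]
Numerator = 0.79 * 0.18 = 0.1422
False identification = 0.21 * 0.82 = 0.1722
P = 0.1422 / (0.1422 + 0.1722)
= 0.1422 / 0.3144
As percentage = 45.2


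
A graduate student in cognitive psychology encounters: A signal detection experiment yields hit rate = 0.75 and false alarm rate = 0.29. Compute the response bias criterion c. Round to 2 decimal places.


c = -0.5 * (z(HR) + z(FAR))
z(0.75) = 0.6745
z(0.29) = -0.5534
c = -0.5 * (0.6745 + -0.5534)
= -0.5 * 0.1211
= -0.06


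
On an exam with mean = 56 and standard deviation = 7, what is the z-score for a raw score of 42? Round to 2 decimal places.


z = (X - mu) / sigma
= (42 - 56) / 7
= -14 / 7
= -2.00


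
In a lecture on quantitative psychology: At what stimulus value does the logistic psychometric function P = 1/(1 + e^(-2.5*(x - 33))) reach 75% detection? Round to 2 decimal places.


At P = 0.75: 0.75 = 1/(1 + e^(-k*(x-x0)))
Solving: e^(-k*(x-x0)) = 1/3
x = x0 + ln(3)/k
ln(3) = 1.0986
x = 33 + 1.0986/2.5
= 33 + 0.4394
= 33.44


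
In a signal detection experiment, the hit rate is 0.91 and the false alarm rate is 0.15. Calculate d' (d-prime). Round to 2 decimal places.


d' = z(HR) - z(FAR)
z(0.91) = 1.3408
z(0.15) = -1.0364
d' = 1.3408 - -1.0364
= 2.38


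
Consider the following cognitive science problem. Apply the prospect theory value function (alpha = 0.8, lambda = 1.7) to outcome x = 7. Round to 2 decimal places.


Since x = 7 >= 0, use v(x) = x^0.8
7^0.8 = 4.7433
v(7) = 4.74


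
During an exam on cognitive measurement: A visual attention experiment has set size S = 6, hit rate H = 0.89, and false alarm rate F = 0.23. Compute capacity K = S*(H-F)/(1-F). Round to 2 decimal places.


K = S * (H - F) / (1 - F)
H - F = 0.66
1 - F = 0.77
K = 6 * 0.66 / 0.77
= 5.14


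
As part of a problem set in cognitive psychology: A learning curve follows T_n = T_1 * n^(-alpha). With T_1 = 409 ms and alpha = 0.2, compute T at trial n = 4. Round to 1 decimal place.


T_n = 409 * 4^(-0.2)
4^(-0.2) = 0.757858
T_n = 409 * 0.757858
= 310.0 ms


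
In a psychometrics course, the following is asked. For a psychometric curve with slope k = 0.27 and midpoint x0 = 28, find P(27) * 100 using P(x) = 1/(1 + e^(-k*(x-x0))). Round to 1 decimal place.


P(x) = 1/(1 + e^(-0.27*(27 - 28)))
Exponent = -0.27 * -1 = 0.27
e^(0.27) = 1.309964
P = 1/(1 + 1.309964) = 0.432907
Percentage = 43.3


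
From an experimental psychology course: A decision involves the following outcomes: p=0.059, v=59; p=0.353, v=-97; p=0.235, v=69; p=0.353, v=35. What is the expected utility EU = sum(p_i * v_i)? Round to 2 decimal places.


EU = sum(p_i * v_i)
0.059 * 59 = 3.481
0.353 * -97 = -34.241
0.235 * 69 = 16.215
0.353 * 35 = 12.355
EU = 3.481 + -34.241 + 16.215 + 12.355
= -2.19


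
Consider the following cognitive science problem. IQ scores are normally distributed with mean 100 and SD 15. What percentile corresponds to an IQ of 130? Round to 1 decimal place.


z = (IQ - mean) / SD
z = (130 - 100) / 15 = 2.0
Percentile = Phi(2.0) * 100
Phi(2.0) = 0.97725
= 97.7


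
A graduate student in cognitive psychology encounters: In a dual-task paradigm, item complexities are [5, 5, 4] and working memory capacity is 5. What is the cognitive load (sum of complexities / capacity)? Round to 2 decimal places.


Total complexity = 5 + 5 + 4 = 14
Load = total / capacity = 14 / 5
= 2.80


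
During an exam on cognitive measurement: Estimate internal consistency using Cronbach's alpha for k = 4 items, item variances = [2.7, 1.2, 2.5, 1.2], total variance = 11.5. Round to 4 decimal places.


alpha = (k/(k-1)) * (1 - sum(s_i^2)/s_total^2)
sum(item variances) = 7.6
k/(k-1) = 4/3 = 1.333333
1 - 7.6/11.5 = 1 - 0.66087 = 0.33913
alpha = 1.333333 * 0.33913
= 0.4522


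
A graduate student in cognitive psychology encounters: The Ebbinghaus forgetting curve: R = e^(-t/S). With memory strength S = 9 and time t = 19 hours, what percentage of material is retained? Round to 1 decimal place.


R = e^(-t/S)
-t/S = -19/9 = -2.111111
R = e^(-2.111111) = 0.121103
Percentage = 0.121103 * 100
= 12.1


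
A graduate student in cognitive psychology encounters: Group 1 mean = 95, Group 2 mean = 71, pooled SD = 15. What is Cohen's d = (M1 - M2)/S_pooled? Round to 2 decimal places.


Cohen's d = (M1 - M2) / S_pooled
= (95 - 71) / 15
= 24 / 15
= 1.60


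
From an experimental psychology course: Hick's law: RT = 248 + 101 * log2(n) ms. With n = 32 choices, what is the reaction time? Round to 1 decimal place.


RT = 248 + 101 * log2(32)
log2(32) = 5.0
RT = 248 + 101 * 5.0
= 248 + 505.0
= 753.0 ms


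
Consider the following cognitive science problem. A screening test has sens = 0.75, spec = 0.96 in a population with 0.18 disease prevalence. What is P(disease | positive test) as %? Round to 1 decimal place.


PPV = (sens * prev) / (sens * prev + (1-spec) * (1-prev))
Numerator = 0.75 * 0.18 = 0.135
P(positive and no disease) = (1 - spec) * (1 - prev) = (1 - 0.96) * (1 - 0.18) = 0.0328
Denominator = 0.135 + 0.0328 = 0.1678
PPV = 0.135 / 0.1678 = 0.804529
As percentage = 80.5
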